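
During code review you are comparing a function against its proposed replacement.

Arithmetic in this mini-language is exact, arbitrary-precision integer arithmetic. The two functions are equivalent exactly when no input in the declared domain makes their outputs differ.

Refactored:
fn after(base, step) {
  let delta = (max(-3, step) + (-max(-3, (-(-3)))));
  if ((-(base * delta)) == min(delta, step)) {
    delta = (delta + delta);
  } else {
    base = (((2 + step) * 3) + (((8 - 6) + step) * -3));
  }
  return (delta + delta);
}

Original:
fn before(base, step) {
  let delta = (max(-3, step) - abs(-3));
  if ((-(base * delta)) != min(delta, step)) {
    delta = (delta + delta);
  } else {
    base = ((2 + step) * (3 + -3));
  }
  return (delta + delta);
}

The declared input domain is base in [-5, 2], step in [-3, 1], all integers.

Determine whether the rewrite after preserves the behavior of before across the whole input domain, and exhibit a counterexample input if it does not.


Not equivalent: base=-5, step=-3 separates them (-24 vs -12).
before: delta=-6, then ((-(base * delta)) != min(delta, step)) is true, then delta=-12, then returns -24
after: delta=-6, then ((-(base * delta)) == min(delta, step)) is false, then base=0, then returns -12
verdict: not equivalent; witness: base=-5, step=-3


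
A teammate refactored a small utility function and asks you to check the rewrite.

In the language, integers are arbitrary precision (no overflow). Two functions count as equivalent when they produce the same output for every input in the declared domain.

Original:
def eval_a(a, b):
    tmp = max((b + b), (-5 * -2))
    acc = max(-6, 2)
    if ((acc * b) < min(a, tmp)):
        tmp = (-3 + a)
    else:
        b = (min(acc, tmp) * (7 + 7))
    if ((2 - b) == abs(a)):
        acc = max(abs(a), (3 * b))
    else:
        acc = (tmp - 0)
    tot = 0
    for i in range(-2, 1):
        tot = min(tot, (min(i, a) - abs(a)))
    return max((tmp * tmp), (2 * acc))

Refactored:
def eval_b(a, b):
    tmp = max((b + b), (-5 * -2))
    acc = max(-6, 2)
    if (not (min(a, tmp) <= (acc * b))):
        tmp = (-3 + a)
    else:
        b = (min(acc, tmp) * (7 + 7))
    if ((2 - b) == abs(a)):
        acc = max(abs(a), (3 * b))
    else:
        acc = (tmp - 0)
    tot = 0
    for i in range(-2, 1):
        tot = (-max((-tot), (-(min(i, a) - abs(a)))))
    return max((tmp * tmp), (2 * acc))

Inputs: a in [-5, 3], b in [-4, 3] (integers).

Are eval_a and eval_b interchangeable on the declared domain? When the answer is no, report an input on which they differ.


Equivalent — the differences include boolean connective usage differs; also comparison usage differs; also min/max/abs usage differs, yet no declared input distinguishes the two.
Spot check at a=-1, b=2 — eval_a: tmp = 10; acc = 2; ((acc * b) < min(a, tmp)) -> false; b = 28; ((2 - b) == abs(a)) -> false; acc = 10; tot = 0; [i=-2]; tot = -3; [i=-1]; tot = -3; [i=0]; tot = -3; return 100. eval_b: tmp = 10; acc = 2; (not (min(a, tmp) <= (acc * b))) -> false; b = 28; ((2 - b) == abs(a)) -> false; acc = 10; tot = 0; [i=-2]; tot = -3; [i=-1]; tot = -3; [i=0]; tot = -3; return 100. Both give 100.
An exhaustive pass over the 72 declared inputs shows identical outputs.
verdict: equivalent


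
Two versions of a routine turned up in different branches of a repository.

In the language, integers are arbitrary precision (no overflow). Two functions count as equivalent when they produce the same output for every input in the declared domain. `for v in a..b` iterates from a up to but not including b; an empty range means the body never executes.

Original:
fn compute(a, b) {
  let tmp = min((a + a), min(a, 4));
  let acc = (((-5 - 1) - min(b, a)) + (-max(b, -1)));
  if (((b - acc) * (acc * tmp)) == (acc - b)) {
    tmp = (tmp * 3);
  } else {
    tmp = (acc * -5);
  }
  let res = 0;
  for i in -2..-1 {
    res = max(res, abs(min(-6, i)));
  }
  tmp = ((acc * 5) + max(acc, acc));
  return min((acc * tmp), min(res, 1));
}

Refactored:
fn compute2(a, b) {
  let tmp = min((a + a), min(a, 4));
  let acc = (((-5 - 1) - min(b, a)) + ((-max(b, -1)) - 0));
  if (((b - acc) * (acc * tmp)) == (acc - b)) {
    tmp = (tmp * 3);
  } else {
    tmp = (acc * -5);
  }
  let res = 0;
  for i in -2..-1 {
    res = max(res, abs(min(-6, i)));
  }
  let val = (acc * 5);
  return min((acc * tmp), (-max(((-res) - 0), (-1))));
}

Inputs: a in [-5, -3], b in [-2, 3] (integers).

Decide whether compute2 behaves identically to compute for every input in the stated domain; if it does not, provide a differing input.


a=-5, b=0 yields 1 from compute but -5 from compute2.
verdict: not equivalent; witness: a=-5, b=0


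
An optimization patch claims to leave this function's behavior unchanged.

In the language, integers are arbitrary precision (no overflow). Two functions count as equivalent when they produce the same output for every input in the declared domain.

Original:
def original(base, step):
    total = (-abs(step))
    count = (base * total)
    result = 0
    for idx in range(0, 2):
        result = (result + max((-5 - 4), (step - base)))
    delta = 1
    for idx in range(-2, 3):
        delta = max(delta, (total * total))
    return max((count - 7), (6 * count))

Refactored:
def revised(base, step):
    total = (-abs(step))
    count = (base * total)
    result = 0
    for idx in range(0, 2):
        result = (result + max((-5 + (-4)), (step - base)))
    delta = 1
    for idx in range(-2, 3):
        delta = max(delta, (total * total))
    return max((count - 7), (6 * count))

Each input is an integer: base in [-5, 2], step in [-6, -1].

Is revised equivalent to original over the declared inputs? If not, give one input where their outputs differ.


Comparing the listings, the differences include: arithmetic usage differs.
Tracing base=-4, step=-3: original: total := -3 | count := 12 | result := 0 | iter idx=0: | result := 1 | iter idx=1: | result := 2 | delta := 1 | iter idx=-2: | delta := 9 | iter idx=-1: | delta := 9 | iter idx=0: | delta := 9 | iter idx=1: | delta := 9 | iter idx=2: | delta := 9 | result 72 | revised: total := -3 | count := 12 | result := 0 | iter idx=0: | result := 1 | iter idx=1: | result := 2 | delta := 1 | iter idx=-2: | delta := 9 | iter idx=-1: | delta := 9 | iter idx=0: | delta := 9 | iter idx=1: | delta := 9 | iter idx=2: | delta := 9 | result 72 — matching result 72.
An exhaustive pass over the 48 declared inputs shows identical outputs.
verdict: equivalent


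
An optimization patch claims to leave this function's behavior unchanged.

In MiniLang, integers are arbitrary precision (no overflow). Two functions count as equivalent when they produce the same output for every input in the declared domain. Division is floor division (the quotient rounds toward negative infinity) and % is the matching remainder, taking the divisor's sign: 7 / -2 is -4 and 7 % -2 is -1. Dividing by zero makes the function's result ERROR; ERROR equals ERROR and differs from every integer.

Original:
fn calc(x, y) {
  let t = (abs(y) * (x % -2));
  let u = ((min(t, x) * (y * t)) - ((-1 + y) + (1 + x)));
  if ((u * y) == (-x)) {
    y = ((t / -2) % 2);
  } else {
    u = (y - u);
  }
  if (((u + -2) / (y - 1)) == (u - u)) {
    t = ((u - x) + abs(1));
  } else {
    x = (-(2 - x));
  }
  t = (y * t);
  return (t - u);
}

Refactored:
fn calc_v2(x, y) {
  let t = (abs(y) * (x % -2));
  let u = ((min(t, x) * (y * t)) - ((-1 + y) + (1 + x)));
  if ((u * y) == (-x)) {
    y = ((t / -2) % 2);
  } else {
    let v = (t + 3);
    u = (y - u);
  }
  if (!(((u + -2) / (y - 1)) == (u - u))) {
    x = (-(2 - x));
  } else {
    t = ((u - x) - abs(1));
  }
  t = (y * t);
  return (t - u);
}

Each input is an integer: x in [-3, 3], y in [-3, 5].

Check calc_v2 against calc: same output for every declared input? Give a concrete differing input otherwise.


On input x=-2, y=2, calc returns 8 while calc_v2 returns 4.
verdict: not equivalent; witness: x=-2, y=2


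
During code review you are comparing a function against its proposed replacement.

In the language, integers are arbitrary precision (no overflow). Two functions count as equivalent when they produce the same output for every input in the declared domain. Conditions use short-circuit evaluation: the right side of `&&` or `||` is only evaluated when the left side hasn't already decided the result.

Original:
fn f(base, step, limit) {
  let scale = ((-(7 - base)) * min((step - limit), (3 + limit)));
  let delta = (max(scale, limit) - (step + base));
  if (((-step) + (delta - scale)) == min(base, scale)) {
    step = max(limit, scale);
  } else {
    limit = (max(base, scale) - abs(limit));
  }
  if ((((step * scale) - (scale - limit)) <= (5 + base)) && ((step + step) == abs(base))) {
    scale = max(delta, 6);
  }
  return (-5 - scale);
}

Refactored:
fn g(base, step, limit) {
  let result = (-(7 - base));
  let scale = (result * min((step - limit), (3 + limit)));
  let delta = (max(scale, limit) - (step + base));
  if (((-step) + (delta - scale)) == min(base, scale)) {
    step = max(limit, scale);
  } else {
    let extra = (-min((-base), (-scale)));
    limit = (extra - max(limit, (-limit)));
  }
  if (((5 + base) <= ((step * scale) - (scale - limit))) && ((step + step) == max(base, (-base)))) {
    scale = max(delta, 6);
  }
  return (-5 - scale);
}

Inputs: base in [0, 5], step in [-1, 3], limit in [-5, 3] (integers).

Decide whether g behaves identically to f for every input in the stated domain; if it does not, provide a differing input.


The rewrite breaks on base=0, step=0, limit=-3, where the results are -11 and -5.
f: scale = 0; delta = 0; (((-step) + (delta - scale)) == min(base, scale)) -> true; step = 0; ((((step * scale) - (scale - limit)) <= (5 + base)) && ((step + step) == abs(base))) -> true; scale = 6; return -11
g: result = -7; scale = 0; delta = 0; (((-step) + (delta - scale)) == min(base, scale)) -> true; step = 0; (((5 + base) <= ((step * scale) - (scale - limit))) && ((step + step) == max(base, (-base)))) -> false; return -5
verdict: not equivalent; witness: base=0, step=0, limit=-3


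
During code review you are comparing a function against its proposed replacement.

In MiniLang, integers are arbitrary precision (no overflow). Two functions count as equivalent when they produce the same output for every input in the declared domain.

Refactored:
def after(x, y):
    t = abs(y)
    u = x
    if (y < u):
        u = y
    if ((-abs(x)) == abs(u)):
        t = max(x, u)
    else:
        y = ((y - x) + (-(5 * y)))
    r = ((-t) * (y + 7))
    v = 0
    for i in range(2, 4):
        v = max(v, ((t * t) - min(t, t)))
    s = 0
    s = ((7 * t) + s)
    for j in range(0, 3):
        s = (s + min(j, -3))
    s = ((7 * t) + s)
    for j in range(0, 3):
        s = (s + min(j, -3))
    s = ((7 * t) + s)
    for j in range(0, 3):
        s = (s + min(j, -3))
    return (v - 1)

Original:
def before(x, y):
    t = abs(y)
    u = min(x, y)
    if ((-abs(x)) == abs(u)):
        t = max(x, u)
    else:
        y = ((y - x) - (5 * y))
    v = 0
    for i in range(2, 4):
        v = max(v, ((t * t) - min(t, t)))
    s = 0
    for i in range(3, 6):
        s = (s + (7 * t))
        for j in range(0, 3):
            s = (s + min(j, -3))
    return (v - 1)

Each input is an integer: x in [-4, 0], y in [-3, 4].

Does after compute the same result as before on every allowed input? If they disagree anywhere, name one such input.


The two versions differ — the changes include comparison usage differs; also statement counts differ; also arithmetic usage differs; also min/max/abs usage differs; also constant usage differs; also branching structure differs; also loop structure differs; also local variable names differ.
Spot check at x=-4, y=2 — before: t=2, then u=-4, then ((-abs(x)) == abs(u)) is false, then y=-4, then v=0, then (i=2), then v=2, then (i=3), then v=2, then s=0, then (i=3), then s=14, then (j=0), then s=11, then (j=1), then s=8, then (j=2), then s=5, then (i=4), then s=19, then (j=0), then s=16, then (j=1), then s=13, then (j=2), then s=10, then (i=5), then s=24, then (j=0), then s=21, then (j=1), then s=18, then (j=2), then s=15, then returns 1. after: t=2, then u=-4, then (y < u) is false, then ((-abs(x)) == abs(u)) is false, then y=-4, then r=-6, then v=0, then (i=2), then v=2, then (i=3), then v=2, then s=0, then s=14, then (j=0), then s=11, then (j=1), then s=8, then (j=2), then s=5, then s=19, then (j=0), then s=16, then (j=1), then s=13, then (j=2), then s=10, then s=24, then (j=0), then s=21, then (j=1), then s=18, then (j=2), then s=15, then returns 1. Both give 1.
Checked all 40 inputs in the declared domain: the outputs agree on every one.
verdict: equivalent


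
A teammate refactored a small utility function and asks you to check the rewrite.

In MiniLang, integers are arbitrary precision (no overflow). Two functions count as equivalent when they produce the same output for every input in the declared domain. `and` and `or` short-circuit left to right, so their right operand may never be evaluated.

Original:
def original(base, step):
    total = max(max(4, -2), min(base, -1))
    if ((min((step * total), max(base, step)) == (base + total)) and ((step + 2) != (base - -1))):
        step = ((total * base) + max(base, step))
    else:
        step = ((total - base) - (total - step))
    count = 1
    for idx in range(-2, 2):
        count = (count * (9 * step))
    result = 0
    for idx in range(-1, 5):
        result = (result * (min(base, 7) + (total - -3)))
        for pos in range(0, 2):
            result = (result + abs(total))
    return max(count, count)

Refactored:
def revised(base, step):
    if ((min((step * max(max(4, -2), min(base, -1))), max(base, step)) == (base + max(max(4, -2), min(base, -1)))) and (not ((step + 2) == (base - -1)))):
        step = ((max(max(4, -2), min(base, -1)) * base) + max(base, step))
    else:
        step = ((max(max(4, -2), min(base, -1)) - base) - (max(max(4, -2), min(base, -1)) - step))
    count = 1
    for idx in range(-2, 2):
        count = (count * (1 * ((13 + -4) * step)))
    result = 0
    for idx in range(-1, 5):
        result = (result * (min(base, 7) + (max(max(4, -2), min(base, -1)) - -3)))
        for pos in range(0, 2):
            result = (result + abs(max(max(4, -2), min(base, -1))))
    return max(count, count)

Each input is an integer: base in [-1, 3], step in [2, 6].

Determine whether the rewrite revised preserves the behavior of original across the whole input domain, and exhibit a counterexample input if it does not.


Changes here: boolean connective usage differs, plus arithmetic usage differs, plus statement counts differ, plus comparison usage differs, plus local variable names differ, plus constant usage differs, plus min/max/abs usage differs; the full 25-point sweep finds no disagreement.
verdict: equivalent


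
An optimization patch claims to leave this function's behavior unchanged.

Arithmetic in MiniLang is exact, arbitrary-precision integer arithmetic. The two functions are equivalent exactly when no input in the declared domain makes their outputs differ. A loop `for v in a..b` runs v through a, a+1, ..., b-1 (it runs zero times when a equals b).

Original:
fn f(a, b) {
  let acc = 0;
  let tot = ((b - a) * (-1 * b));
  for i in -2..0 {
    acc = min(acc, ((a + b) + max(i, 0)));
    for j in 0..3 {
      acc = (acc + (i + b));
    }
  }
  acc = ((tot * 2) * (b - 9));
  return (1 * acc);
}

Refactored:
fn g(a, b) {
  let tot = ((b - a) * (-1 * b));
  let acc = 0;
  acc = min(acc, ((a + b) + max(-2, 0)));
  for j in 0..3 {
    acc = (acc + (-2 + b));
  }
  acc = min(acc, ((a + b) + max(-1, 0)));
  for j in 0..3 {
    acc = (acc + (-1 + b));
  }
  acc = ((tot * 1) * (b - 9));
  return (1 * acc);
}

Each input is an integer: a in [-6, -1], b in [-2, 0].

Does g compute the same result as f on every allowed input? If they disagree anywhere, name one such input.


Input a=-6, b=-2: -176 from f versus -88 from g.
verdict: not equivalent; witness: a=-6, b=-2


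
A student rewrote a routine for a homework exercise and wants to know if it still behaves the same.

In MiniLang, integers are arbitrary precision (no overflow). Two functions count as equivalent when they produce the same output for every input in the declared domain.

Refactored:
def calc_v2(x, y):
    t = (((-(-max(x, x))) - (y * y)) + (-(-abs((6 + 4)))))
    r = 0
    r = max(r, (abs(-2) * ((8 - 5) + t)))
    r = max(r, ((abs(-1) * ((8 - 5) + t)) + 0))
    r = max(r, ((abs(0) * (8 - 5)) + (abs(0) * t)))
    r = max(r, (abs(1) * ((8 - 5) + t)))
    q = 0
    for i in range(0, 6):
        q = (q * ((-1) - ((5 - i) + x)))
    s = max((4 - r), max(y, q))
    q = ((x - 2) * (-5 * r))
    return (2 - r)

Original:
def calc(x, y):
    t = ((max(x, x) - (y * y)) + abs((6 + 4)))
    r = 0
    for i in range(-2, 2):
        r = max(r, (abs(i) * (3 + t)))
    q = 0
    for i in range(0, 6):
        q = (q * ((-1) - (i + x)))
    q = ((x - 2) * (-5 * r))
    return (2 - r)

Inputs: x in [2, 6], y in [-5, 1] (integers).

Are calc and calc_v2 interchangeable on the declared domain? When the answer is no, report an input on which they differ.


Changes here: local variable names differ; constant usage differs; loop structure differs; statement counts differ; arithmetic usage differs; min/max/abs usage differs; the full 35-point sweep finds no disagreement.
verdict: equivalent


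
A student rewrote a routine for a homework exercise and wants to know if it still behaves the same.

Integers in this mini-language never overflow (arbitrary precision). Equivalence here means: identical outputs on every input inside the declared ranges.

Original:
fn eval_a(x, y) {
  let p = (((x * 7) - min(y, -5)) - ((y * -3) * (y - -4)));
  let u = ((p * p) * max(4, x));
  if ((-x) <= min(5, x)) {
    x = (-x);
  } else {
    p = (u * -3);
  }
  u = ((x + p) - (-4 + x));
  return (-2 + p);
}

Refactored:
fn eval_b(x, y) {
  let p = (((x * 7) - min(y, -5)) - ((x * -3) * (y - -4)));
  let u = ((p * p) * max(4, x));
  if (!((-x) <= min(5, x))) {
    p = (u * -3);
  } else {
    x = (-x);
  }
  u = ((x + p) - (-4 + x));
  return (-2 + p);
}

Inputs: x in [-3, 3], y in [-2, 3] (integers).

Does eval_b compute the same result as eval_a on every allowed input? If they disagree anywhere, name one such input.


The rewrite breaks on x=-3, y=-2, where the results are -9410 and -13874.
eval_a: p = -28; u = 3136; ((-x) <= min(5, x)) -> false; p = -9408; u = -9404; return -9410
eval_b: p = -34; u = 4624; (!((-x) <= min(5, x))) -> true; p = -13872; u = -13868; return -13874
verdict: not equivalent; witness: x=-3, y=-2


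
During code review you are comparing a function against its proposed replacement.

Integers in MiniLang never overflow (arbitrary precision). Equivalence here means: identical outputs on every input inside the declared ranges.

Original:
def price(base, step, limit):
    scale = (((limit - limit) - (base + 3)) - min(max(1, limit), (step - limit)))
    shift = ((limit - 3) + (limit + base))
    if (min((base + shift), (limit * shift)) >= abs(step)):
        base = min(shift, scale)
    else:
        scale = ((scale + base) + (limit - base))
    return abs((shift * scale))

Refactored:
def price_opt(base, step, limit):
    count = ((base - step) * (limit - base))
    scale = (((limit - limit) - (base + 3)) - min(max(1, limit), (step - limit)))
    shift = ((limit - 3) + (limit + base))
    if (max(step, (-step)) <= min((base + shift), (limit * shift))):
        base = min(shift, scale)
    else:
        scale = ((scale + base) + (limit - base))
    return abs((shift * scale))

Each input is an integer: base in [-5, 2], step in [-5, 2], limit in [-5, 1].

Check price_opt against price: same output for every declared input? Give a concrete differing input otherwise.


Beyond behavior-preserving changes, the revision adds an assignment to `count` whose value nothing reads.
Spot check at base=-2, step=0, limit=0 — price: scale becomes -1; next shift becomes -5; next (min((base + shift), (limit * shift)) >= abs(step)) evaluates to false; next scale becomes -1; next final value 5. price_opt: count becomes -4; next scale becomes -1; next shift becomes -5; next (max(step, (-step)) <= min((base + shift), (limit * shift))) evaluates to false; next scale becomes -1; next final value 5. Both give 5.
Every one of the 448 inputs gives matching results.
verdict: equivalent


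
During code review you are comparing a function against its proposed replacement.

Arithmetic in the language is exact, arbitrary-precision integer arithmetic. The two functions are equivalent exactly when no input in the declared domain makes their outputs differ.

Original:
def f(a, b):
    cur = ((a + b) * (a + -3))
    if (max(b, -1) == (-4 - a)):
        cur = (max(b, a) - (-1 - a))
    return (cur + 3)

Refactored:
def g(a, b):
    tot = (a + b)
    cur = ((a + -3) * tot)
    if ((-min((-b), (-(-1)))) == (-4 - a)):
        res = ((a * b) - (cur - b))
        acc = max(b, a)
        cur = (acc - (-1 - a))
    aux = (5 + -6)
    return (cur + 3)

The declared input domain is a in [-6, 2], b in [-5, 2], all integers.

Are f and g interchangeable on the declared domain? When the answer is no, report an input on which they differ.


The two versions differ — the changes include statement counts differ; and constant usage differs; and arithmetic usage differs; and local variable names differ; and min/max/abs usage differs.
Tracing a=0, b=1: f: cur := -3 | (max(b, -1) == (-4 - a)): false | result 0 | g: tot := 1 | cur := -3 | ((-min((-b), (-(-1)))) == (-4 - a)): false | aux := -1 | result 0 — matching result 0.
An exhaustive pass over the 72 declared inputs shows identical outputs.
verdict: equivalent


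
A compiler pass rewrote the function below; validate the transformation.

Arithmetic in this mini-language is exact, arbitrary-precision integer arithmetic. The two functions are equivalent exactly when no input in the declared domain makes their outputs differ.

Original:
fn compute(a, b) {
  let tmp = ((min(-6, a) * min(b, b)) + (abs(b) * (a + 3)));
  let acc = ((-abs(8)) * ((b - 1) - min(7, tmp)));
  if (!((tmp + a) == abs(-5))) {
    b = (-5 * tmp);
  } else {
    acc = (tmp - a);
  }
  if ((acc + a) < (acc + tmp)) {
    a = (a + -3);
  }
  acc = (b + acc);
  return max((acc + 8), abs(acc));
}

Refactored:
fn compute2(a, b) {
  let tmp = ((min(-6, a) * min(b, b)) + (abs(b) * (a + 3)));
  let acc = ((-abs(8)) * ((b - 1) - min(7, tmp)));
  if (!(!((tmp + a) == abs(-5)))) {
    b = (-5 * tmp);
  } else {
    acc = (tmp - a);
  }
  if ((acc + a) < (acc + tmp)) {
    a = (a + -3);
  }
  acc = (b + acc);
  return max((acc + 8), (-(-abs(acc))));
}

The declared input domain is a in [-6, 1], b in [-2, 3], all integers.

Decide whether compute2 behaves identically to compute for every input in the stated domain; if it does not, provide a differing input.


At a=-6, b=-2: compute gives 50, compute2 gives 18.
verdict: not equivalent; witness: a=-6, b=-2


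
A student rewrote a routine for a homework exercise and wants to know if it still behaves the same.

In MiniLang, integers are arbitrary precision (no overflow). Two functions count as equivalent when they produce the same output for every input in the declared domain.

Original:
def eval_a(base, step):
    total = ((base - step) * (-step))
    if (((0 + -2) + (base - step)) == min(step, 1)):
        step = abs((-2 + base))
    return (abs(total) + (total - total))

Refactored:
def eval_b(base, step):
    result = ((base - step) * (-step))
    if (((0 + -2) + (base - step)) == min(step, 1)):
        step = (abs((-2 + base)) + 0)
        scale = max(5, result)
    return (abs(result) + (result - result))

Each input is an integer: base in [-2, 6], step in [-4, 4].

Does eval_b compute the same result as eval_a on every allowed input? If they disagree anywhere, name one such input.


Side by side, the visible changes include: arithmetic usage differs, min/max/abs usage differs, statement counts differ, local variable names differ, constant usage differs.
Spot check at base=2, step=-2 — eval_a: total := 8 | (((0 + -2) + (base - step)) == min(step, 1)): false | result 8. eval_b: result := 8 | (((0 + -2) + (base - step)) == min(step, 1)): false | result 8. Both give 8.
Every one of the 81 inputs gives matching results.
verdict: equivalent


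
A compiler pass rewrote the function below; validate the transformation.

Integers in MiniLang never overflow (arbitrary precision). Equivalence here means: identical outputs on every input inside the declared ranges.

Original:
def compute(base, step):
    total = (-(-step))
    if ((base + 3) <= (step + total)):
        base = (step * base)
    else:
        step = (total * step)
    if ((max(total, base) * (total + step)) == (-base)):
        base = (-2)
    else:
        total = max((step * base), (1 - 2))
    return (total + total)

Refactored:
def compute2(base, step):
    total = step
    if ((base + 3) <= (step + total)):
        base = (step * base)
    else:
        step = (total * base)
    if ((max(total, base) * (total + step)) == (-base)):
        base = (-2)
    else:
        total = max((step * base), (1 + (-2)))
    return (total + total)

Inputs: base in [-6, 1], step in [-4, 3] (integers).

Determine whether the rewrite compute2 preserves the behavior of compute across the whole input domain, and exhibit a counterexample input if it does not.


Not equivalent: base=1, step=-4 separates them (32 vs -2).
compute: total becomes -4; next ((base + 3) <= (step + total)) evaluates to false; next step becomes 16; next ((max(total, base) * (total + step)) == (-base)) evaluates to false; next total becomes 16; next final value 32
compute2: total becomes -4; next ((base + 3) <= (step + total)) evaluates to false; next step becomes -4; next ((max(total, base) * (total + step)) == (-base)) evaluates to false; next total becomes -1; next final value -2
verdict: not equivalent; witness: base=1, step=-4


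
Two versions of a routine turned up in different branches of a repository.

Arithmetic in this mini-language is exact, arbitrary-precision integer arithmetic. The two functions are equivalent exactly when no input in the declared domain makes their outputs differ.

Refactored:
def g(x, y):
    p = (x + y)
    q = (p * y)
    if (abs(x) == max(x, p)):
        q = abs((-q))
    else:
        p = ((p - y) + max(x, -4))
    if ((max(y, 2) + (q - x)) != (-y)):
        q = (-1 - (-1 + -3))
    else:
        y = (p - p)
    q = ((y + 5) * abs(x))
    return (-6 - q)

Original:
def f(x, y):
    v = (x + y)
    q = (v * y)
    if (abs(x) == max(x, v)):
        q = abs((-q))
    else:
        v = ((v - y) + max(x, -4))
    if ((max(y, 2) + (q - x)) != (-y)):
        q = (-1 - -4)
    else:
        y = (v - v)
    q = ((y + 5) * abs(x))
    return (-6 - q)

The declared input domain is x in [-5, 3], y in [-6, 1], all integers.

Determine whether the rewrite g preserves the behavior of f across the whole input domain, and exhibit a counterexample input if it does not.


Differences: constant usage differs; also local variable names differ; also arithmetic usage differs — yet all 72 inputs agree.
verdict: equivalent


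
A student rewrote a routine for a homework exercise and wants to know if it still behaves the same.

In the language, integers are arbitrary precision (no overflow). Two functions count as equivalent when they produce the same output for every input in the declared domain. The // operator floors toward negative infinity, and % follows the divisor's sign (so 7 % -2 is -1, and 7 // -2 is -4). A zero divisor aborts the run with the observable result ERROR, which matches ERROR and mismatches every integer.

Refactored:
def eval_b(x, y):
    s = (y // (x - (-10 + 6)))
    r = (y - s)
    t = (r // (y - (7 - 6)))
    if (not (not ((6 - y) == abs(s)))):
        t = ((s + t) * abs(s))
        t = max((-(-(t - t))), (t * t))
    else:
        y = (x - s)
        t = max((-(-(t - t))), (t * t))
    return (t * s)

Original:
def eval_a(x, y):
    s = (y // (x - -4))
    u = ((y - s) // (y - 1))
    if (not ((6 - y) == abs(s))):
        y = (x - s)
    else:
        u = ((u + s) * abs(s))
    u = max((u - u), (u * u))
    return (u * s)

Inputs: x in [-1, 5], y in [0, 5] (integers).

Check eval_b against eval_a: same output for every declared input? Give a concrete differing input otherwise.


Differences: arithmetic usage differs; statement counts differ; boolean connective usage differs; constant usage differs; local variable names differ; min/max/abs usage differs — yet all 42 inputs agree.
verdict: equivalent


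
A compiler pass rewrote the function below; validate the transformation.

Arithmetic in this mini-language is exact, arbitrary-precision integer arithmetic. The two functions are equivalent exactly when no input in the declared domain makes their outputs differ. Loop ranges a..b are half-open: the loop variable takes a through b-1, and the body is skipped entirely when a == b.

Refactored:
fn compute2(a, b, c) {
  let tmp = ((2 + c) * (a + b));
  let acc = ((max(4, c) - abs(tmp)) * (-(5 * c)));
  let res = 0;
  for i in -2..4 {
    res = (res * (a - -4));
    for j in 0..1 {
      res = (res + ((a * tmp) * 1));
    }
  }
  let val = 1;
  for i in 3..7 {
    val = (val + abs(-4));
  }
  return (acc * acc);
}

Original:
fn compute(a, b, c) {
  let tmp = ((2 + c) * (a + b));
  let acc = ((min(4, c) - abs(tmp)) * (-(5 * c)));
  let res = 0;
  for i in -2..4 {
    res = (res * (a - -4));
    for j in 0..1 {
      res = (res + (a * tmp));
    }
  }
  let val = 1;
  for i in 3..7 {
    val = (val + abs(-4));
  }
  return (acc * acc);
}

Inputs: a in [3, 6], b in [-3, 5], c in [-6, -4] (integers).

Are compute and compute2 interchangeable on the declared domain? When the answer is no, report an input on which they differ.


The rewrite breaks on a=3, b=-3, c=-6, where the results are 32400 and 14400.
compute: tmp=0, then acc=-180, then res=0, then (i=-2), then res=0, then (j=0), then res=0, then (i=-1), then res=0, then (j=0), then res=0, then (i=0), then res=0, then (j=0), then res=0, then (i=1), then res=0, then (j=0), then res=0, then (i=2), then res=0, then (j=0), then res=0, then (i=3), then res=0, then (j=0), then res=0, then val=1, then (i=3), then val=5, then (i=4), then val=9, then (i=5), then val=13, then (i=6), then val=17, then returns 32400
compute2: tmp=0, then acc=120, then res=0, then (i=-2), then res=0, then (j=0), then res=0, then (i=-1), then res=0, then (j=0), then res=0, then (i=0), then res=0, then (j=0), then res=0, then (i=1), then res=0, then (j=0), then res=0, then (i=2), then res=0, then (j=0), then res=0, then (i=3), then res=0, then (j=0), then res=0, then val=1, then (i=3), then val=5, then (i=4), then val=9, then (i=5), then val=13, then (i=6), then val=17, then returns 14400
verdict: not equivalent; witness: a=3, b=-3, c=-6


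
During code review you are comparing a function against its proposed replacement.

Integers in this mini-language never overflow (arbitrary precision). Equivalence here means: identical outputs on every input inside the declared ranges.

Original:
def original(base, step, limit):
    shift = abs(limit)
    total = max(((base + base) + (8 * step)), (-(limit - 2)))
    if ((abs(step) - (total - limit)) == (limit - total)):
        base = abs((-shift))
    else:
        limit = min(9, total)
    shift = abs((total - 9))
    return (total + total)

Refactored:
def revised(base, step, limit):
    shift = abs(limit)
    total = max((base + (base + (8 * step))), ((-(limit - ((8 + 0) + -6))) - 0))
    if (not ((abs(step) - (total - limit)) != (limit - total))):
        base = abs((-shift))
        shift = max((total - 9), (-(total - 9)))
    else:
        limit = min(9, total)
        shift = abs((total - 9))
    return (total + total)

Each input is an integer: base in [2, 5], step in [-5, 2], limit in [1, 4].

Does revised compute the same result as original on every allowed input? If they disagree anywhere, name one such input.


Equivalent — the differences include statement counts differ, plus min/max/abs usage differs, plus arithmetic usage differs, plus constant usage differs, plus comparison usage differs, plus boolean connective usage differs, yet no declared input distinguishes the two.
As a probe, take base=5, step=-3, limit=1: original runs shift = 1; total = 1; ((abs(step) - (total - limit)) == (limit - total)) -> false; limit = 1; shift = 8; return 2; revised runs shift = 1; total = 1; (not ((abs(step) - (total - limit)) != (limit - total))) -> false; limit = 1; shift = 8; return 2; both end at 2.
Every one of the 128 inputs gives matching results.
verdict: equivalent


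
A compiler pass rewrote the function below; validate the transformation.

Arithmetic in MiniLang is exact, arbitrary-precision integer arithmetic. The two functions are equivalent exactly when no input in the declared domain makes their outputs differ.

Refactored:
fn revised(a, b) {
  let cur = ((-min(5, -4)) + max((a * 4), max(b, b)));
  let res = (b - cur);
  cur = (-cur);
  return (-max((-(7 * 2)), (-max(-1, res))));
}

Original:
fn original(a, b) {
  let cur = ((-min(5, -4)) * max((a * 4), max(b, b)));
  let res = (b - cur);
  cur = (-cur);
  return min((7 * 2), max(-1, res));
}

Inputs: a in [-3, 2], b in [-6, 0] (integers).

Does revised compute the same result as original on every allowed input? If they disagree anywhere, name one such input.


Take a=-3, b=-6.
original: cur = -24; res = 18; cur = 24; return 14
revised: cur = -2; res = -4; cur = 2; return -1
14 vs -1 — the two versions disagree here.
verdict: not equivalent; witness: a=-3, b=-6


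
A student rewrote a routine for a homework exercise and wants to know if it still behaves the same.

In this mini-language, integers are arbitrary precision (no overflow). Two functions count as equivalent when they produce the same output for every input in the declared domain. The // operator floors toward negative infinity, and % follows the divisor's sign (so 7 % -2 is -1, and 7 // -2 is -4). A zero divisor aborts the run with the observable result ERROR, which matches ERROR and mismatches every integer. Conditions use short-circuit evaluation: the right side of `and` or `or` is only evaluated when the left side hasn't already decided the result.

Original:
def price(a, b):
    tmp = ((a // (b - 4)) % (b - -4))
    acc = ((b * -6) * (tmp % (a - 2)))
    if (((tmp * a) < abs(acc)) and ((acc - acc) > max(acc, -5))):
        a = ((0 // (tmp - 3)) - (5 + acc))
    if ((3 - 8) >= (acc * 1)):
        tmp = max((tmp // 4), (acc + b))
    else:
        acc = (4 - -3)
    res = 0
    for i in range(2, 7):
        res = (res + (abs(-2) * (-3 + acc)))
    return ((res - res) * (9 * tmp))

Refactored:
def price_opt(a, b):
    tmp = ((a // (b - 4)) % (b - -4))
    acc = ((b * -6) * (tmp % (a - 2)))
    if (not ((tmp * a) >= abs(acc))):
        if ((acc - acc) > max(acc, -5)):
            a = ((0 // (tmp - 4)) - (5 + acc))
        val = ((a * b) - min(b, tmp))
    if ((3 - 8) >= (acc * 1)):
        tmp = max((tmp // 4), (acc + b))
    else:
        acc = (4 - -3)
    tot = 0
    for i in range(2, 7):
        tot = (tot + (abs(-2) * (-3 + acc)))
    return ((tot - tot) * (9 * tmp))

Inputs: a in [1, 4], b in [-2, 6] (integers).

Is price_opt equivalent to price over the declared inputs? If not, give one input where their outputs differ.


There is a counterexample at a=4, b=3: ERROR on one side, 0 on the other.
price: tmp becomes 3; next acc becomes -18; next (((tmp * a) < abs(acc)) and ((acc - acc) > max(acc, -5))) evaluates to true; next hits division by zero so the output is ERROR
price_opt: tmp becomes 3; next acc becomes -18; next (not ((tmp * a) >= abs(acc))) evaluates to true; next ((acc - acc) > max(acc, -5)) evaluates to true; next a becomes 13; next val becomes 36; next ((3 - 8) >= (acc * 1)) evaluates to true; next tmp becomes 0; next tot becomes 0; next at i=2:; next tot becomes -42; next at i=3:; next tot becomes -84; next at i=4:; next tot becomes -126; next at i=5:; next tot becomes -168; next at i=6:; next tot becomes -210; next final value 0
verdict: not equivalent; witness: a=4, b=3


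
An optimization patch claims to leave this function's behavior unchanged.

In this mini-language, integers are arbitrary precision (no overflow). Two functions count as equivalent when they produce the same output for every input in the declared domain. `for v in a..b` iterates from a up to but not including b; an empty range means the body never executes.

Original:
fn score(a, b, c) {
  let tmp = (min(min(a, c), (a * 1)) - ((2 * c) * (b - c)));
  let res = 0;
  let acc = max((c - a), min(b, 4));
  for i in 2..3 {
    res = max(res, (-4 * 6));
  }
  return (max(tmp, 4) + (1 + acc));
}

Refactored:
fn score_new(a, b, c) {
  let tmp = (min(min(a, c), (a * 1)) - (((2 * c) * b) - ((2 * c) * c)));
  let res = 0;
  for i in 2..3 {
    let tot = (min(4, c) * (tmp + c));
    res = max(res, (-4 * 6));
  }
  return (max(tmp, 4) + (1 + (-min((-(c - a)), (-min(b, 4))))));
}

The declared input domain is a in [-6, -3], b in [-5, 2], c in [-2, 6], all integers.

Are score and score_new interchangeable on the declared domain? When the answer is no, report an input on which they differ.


Although local variable names differ, and constant usage differs, and arithmetic usage differs, and min/max/abs usage differs, 288/288 inputs agree.
verdict: equivalent


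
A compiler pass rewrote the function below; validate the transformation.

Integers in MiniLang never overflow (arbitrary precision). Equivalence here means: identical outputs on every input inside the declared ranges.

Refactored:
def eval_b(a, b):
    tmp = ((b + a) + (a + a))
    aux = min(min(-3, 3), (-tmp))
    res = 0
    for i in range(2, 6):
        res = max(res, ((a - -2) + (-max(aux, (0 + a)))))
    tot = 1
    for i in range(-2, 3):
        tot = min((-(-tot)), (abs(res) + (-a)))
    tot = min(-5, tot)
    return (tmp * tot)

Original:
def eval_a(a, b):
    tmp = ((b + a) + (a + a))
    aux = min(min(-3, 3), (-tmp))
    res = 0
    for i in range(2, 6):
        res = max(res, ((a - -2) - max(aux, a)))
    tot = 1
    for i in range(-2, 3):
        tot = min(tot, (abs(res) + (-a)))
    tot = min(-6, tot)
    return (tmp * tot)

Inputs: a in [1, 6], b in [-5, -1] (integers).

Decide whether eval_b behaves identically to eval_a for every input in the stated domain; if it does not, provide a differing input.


Run the pair on a=1, b=-5.
eval_a: tmp = -2; aux = -3; res = 0; [i=2]; res = 2; [i=3]; res = 2; [i=4]; res = 2; [i=5]; res = 2; tot = 1; [i=-2]; tot = 1; [i=-1]; tot = 1; [i=0]; tot = 1; [i=1]; tot = 1; [i=2]; tot = 1; tot = -6; return 12
eval_b: tmp = -2; aux = -3; res = 0; [i=2]; res = 2; [i=3]; res = 2; [i=4]; res = 2; [i=5]; res = 2; tot = 1; [i=-2]; tot = 1; [i=-1]; tot = 1; [i=0]; tot = 1; [i=1]; tot = 1; [i=2]; tot = 1; tot = -5; return 10
12 against 10: the behavior changed.
verdict: not equivalent; witness: a=1, b=-5


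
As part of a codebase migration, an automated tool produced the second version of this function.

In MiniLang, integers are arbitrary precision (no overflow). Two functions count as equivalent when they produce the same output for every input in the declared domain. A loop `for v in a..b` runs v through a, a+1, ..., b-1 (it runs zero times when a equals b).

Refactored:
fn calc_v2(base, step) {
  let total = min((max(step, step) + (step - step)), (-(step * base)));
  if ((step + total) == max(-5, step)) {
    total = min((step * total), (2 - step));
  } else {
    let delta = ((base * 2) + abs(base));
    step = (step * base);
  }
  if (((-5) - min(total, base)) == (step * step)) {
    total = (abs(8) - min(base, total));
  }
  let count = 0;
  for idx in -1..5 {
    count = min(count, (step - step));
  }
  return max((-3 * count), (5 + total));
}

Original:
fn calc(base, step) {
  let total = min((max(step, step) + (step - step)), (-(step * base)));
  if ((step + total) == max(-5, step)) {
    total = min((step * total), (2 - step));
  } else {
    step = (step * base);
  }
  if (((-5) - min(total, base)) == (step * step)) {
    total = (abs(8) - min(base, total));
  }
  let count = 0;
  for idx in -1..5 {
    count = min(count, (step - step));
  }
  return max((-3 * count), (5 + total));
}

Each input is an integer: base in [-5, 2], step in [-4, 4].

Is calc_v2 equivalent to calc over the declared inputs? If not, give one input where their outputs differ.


This is a faithful refactor — min/max/abs usage differs; local variable names differ; constant usage differs; statement counts differ; arithmetic usage differs, but the computed results match everywhere.
One worked example (base=1, step=3) — calc: total=-3, then ((step + total) == max(-5, step)) is false, then step=3, then (((-5) - min(total, base)) == (step * step)) is false, then count=0, then (idx=-1), then count=0, then (idx=0), then count=0, then (idx=1), then count=0, then (idx=2), then count=0, then (idx=3), then count=0, then (idx=4), then count=0, then returns 2; calc_v2: total=-3, then ((step + total) == max(-5, step)) is false, then delta=3, then step=3, then (((-5) - min(total, base)) == (step * step)) is false, then count=0, then (idx=-1), then count=0, then (idx=0), then count=0, then (idx=1), then count=0, then (idx=2), then count=0, then (idx=3), then count=0, then (idx=4), then count=0, then returns 2; agreement on 2.
Across all 72 domain points the two functions coincide.
verdict: equivalent
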